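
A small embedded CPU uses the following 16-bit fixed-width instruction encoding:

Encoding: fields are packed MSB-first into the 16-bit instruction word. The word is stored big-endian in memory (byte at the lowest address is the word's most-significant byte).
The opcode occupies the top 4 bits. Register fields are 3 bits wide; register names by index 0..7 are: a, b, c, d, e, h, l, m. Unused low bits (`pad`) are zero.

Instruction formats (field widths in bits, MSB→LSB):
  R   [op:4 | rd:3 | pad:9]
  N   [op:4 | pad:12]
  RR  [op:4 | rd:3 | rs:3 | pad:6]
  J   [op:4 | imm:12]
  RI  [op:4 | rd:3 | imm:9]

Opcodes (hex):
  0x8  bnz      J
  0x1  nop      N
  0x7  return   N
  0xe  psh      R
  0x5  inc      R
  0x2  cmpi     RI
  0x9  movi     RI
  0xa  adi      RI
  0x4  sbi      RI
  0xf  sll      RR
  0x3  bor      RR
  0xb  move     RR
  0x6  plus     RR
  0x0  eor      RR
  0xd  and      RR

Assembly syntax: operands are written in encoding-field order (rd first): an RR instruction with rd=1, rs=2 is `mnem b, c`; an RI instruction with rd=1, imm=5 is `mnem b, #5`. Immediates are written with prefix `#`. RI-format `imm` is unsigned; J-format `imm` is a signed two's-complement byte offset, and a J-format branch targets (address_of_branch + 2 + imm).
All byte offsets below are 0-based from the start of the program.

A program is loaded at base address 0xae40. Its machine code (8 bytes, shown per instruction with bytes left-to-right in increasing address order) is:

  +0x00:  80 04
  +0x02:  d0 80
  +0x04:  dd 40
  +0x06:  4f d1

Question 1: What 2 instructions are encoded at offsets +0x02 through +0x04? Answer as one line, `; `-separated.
and a, c; and l, h

off 0x02: read d0 80 as big → 0xd080
  opcode bits[15:12]=0xd: and/RR
  rd: (w>>9)&0x7=0x0 → a
  rs: (w>>6)&0x7=0x2 → c
off 0x04: read dd 40 as big → 0xdd40
  opcode bits[15:12]=0xd: and/RR
  rd: (w>>9)&0x7=0x6 → l
  rs: (w>>6)&0x7=0x5 → h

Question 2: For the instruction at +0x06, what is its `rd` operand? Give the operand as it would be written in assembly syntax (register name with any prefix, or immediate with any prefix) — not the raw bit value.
m

[06] 4f d1 → 0x4fd1
  top 4b → 0x4 → sbi [RI]
  rd@[11:9]=0x7 ⇒ m
  imm@[8:0]=0x1d1 ⇒ #465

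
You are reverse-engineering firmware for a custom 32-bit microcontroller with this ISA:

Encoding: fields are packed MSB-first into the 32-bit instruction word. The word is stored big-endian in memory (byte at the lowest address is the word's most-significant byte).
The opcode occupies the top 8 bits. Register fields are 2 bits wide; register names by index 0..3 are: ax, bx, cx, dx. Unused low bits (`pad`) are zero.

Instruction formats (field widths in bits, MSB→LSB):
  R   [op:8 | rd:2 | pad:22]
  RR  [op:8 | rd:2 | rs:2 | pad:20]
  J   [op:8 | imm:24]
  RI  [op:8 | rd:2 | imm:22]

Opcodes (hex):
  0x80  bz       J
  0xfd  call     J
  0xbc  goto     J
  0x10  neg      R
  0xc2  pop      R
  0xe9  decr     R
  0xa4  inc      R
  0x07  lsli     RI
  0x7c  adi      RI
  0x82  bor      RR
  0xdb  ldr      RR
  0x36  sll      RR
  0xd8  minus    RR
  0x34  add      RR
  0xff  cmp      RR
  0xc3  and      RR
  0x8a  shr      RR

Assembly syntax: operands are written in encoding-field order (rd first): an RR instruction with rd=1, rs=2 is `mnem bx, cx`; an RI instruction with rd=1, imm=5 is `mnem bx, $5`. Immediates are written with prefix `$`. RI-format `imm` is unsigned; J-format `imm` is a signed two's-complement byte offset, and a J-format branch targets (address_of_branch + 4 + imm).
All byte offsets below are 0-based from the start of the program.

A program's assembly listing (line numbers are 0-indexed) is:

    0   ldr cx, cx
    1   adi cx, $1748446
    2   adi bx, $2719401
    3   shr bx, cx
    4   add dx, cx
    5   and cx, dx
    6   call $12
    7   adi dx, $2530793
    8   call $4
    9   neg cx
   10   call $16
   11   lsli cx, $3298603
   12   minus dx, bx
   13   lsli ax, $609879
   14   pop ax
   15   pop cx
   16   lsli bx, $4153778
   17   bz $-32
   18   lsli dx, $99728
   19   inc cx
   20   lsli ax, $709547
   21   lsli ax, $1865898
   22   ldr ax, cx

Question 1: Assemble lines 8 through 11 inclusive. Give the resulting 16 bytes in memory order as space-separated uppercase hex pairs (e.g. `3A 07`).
FD 00 00 04 10 80 00 00 FD 00 00 10 07 B2 55 2B

line 8 (call): pack op=0xfd:8|imm=4:24 = 0xfd000004; big→ fd 00 00 04
line 9 (neg): pack op=0x10:8|rd=2:2|pad=0:22 = 0x10800000; big→ 10 80 00 00
line 10 (call): pack op=0xfd:8|imm=16:24 = 0xfd000010; big→ fd 00 00 10
line 11 (lsli): pack op=0x7:8|rd=2:2|imm=3298603:22 = 0x07b2552b; big→ 07 b2 55 2b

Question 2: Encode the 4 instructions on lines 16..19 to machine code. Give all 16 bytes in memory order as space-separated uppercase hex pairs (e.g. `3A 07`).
07 7F 61 B2 80 FF FF E0 07 C1 85 90 A4 80 00 00

16. lsli fields op=0x7:8|rd=1:2|imm=4153778:22 → word 077f61b2h → 07 7f 61 b2
17. bz fields op=0x80:8|imm=-32:24 → word 80ffffe0h → 80 ff ff e0
18. lsli fields op=0x7:8|rd=3:2|imm=99728:22 → word 07c18590h → 07 c1 85 90
19. inc fields op=0xa4:8|rd=2:2|pad=0:22 → word a4800000h → a4 80 00 00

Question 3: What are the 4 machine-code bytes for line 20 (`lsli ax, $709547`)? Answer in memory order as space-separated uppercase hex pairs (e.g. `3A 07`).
07 0A D3 AB

20. lsli fields op=0x7:8|rd=0:2|imm=709547:22 → word 070ad3abh → 07 0a d3 ab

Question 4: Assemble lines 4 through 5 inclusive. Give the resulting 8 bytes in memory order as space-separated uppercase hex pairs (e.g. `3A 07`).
34 E0 00 00 C3 B0 00 00

L4: add op=0x34:8|rd=3:2|rs=2:2|pad=0:20 ⇒ 0x34e00000 ⇒ big 34 e0 00 00
L5: and op=0xc3:8|rd=2:2|rs=3:2|pad=0:20 ⇒ 0xc3b00000 ⇒ big c3 b0 00 00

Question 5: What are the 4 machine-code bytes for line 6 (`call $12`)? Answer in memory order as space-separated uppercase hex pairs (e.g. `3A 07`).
FD 00 00 0C

6. call fields op=0xfd:8|imm=12:24 → word fd00000ch → fd 00 00 0c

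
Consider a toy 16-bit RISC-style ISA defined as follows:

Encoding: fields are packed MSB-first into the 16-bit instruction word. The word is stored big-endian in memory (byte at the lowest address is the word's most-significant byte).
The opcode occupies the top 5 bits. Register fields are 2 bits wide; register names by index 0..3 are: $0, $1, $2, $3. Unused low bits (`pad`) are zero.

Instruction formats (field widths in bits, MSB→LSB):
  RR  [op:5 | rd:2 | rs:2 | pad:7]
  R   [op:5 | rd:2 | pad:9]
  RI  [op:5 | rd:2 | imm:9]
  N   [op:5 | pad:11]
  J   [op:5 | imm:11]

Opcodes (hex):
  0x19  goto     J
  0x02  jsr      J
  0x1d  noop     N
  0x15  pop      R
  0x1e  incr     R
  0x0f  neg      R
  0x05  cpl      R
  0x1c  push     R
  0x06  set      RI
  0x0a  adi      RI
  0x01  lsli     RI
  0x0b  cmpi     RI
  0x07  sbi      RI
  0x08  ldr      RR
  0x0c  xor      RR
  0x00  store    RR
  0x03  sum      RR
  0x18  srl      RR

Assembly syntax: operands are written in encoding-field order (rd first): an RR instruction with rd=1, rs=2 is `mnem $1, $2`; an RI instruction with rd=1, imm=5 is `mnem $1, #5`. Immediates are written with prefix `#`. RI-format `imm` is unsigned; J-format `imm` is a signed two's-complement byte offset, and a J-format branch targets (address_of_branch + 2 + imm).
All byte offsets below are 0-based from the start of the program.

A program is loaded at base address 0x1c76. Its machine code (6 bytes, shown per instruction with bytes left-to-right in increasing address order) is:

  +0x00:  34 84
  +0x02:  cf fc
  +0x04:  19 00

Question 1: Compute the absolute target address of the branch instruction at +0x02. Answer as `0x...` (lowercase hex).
0x1c76

off 0x02: read cf fc as big → 0xcffc
  opcode bits[15:11]=0x19: goto/J
  imm@[10:0]=0x7fc (s11→-4) ⇒ #-4
  target = base 0x1c76 + off 0x02 + 2 + imm -4 = 0x1c76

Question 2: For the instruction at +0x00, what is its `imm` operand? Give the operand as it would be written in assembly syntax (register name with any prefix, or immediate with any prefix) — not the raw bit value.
#132

[00] 34 84 → 0x3484
  op=0x3484>>11=0x6 ⇒ set (RI)
  [10:9] rd=2 = $2
  [8:0] imm=132 = #132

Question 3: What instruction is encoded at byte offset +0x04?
@+04  big-endian(19 00) = 0x1900
  op=0x1900>>11=0x3 ⇒ sum (RR)
  rd@[10:9]=0x0 ⇒ $0
  rs@[8:7]=0x2 ⇒ $2

sum $0, $2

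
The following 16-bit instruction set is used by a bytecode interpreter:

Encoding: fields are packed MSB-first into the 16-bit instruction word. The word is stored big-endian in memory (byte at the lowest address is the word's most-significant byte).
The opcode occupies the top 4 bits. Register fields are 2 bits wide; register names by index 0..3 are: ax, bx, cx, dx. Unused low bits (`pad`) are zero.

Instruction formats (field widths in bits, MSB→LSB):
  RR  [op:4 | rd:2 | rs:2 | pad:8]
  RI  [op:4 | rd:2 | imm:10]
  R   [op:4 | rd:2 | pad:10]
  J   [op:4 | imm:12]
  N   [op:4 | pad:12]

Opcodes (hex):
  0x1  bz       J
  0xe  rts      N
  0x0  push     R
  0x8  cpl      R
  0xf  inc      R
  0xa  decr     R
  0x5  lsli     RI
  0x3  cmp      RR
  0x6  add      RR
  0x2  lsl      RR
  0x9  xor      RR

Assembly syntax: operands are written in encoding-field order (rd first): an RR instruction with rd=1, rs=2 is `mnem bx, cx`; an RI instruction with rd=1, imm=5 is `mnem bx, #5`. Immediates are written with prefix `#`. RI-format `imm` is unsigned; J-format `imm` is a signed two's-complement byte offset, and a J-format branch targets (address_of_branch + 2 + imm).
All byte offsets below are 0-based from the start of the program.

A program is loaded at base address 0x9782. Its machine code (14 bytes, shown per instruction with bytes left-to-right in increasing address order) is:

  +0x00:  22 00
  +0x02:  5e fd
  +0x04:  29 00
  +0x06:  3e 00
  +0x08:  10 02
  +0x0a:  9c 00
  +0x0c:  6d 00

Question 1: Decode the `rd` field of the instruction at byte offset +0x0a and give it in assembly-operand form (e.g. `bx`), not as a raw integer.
@+0a  big-endian(9c 00) = 0x9c00
  op=0x9c00>>12=0x9 ⇒ xor (RR)
  [11:10] rd=3 = dx
  [9:8] rs=0 = ax

dx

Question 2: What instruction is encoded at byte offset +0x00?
off 0x00: read 22 00 as big → 0x2200
  op=0x2200>>12=0x2 ⇒ lsl (RR)
  [11:10] rd=0 = ax
  [9:8] rs=2 = cx

lsl ax, cx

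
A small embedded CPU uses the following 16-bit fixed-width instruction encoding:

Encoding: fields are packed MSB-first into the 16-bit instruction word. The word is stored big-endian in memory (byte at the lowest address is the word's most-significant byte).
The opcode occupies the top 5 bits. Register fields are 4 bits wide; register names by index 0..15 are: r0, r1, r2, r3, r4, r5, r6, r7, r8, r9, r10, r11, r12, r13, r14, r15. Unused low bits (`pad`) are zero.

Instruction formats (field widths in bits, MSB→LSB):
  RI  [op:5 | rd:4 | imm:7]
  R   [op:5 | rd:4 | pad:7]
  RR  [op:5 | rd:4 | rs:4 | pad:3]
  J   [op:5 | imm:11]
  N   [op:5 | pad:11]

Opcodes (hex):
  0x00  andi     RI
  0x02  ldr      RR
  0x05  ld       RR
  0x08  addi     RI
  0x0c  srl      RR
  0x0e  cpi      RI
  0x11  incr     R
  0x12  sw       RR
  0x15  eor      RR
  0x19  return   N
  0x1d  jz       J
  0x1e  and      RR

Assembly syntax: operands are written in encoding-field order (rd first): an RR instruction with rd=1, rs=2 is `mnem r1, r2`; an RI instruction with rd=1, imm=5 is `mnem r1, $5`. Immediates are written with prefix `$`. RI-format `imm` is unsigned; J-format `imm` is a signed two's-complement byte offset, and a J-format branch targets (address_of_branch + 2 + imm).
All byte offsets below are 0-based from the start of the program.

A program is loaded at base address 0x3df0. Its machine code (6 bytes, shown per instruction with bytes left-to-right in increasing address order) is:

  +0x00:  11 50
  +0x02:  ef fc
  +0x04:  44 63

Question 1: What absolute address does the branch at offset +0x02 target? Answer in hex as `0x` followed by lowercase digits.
0x3df0

[02] ef fc → 0xeffc
  opcode bits[15:11]=0x1d: jz/J
  imm@[10:0]=0x7fc (s11→-4) ⇒ $-4
  target = base 0x3df0 + off 0x02 + 2 + imm -4 = 0x3df0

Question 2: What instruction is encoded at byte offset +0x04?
addi r8, $99

+0x04: 44 63 ⇒ word 0x4463 (big)
  opcode bits[15:11]=0x8: addi/RI
  [10:7] rd=8 = r8
  [6:0] imm=99 = $99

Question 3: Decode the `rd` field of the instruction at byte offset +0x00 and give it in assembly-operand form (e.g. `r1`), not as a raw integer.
r2

[00] 11 50 → 0x1150
  op=0x1150>>11=0x2 ⇒ ldr (RR)
  rd@[10:7]=0x2 ⇒ r2
  rs@[6:3]=0xa ⇒ r10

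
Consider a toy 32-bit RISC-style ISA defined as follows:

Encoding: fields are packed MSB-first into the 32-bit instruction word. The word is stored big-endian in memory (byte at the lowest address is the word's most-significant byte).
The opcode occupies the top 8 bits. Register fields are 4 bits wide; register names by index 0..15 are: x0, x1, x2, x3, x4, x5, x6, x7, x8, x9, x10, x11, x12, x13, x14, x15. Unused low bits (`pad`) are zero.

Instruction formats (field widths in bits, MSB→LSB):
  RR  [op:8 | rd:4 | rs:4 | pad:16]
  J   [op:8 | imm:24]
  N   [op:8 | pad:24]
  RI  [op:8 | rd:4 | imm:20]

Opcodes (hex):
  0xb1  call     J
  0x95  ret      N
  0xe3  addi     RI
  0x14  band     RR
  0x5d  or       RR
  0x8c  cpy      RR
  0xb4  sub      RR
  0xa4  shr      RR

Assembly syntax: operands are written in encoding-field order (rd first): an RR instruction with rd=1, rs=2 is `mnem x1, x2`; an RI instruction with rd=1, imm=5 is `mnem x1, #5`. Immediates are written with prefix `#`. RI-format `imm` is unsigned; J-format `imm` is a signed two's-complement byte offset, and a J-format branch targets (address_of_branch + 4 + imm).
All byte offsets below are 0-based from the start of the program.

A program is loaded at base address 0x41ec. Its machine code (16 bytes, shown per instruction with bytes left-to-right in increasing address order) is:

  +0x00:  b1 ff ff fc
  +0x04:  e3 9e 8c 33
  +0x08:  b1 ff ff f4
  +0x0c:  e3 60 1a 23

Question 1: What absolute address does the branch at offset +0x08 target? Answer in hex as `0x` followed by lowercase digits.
[08] b1 ff ff f4 → 0xb1fffff4
  op=0xb1fffff4>>24=0xb1 ⇒ call (J)
  imm@[23:0]=0xfffff4 (s24→-12) ⇒ #-12
  target = base 0x41ec + off 0x08 + 4 + imm -12 = 0x41ec

0x41ec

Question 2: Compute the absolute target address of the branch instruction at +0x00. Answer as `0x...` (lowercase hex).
@+00  big-endian(b1 ff ff fc) = 0xb1fffffc
  opcode bits[31:24]=0xb1: call/J
  imm@[23:0]=0xfffffc (s24→-4) ⇒ #-4
  target = base 0x41ec + off 0x00 + 4 + imm -4 = 0x41ec

0x41ec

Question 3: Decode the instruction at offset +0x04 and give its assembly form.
addi x9, #953395

+0x04: e3 9e 8c 33 ⇒ word 0xe39e8c33 (big)
  opcode bits[31:24]=0xe3: addi/RI
  rd@[23:20]=0x9 ⇒ x9
  imm@[19:0]=0xe8c33 ⇒ #953395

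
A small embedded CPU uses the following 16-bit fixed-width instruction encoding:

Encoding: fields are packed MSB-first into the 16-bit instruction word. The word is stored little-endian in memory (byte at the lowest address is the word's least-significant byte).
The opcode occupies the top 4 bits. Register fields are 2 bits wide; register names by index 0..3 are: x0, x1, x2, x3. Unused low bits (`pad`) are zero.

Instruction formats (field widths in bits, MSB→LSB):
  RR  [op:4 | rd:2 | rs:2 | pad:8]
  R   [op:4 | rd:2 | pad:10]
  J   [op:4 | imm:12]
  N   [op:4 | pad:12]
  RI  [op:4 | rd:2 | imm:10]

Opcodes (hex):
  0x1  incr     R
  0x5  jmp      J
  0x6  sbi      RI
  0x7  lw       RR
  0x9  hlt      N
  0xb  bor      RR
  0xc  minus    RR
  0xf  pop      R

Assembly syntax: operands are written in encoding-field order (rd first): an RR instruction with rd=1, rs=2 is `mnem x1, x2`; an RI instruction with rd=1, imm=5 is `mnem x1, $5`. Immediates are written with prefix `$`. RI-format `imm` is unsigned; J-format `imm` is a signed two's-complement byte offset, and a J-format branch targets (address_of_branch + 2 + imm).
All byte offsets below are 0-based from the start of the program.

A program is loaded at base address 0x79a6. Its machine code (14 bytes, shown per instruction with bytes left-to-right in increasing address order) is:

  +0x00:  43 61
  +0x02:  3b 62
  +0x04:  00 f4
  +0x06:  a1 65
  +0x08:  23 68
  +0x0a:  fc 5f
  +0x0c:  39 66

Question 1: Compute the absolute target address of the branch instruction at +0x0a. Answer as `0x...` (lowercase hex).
0x79ae

[0a] fc 5f → 0x5ffc
  opcode bits[15:12]=0x5: jmp/J
  [11:0] imm=4092 (s12→-4) = $-4
  target = base 0x79a6 + off 0x0a + 2 + imm -4 = 0x79ae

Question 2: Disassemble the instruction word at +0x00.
[00] 43 61 → 0x6143
  top 4b → 0x6 → sbi [RI]
  [11:10] rd=0 = x0
  [9:0] imm=323 = $323

sbi x0, $323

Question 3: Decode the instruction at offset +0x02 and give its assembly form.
sbi x0, $571

off 0x02: read 3b 62 as little → 0x623b
  op=0x623b>>12=0x6 ⇒ sbi (RI)
  [11:10] rd=0 = x0
  [9:0] imm=571 = $571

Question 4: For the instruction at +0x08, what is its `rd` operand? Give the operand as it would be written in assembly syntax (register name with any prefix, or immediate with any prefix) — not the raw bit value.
x2

[08] 23 68 → 0x6823
  top 4b → 0x6 → sbi [RI]
  rd: (w>>10)&0x3=0x2 → x2
  imm: (w>>0)&0x3ff=0x23 → $35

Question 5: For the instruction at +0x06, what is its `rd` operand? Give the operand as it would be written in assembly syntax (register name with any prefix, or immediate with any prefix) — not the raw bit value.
x1

+0x06: a1 65 ⇒ word 0x65a1 (little)
  top 4b → 0x6 → sbi [RI]
  rd@[11:10]=0x1 ⇒ x1
  imm@[9:0]=0x1a1 ⇒ $417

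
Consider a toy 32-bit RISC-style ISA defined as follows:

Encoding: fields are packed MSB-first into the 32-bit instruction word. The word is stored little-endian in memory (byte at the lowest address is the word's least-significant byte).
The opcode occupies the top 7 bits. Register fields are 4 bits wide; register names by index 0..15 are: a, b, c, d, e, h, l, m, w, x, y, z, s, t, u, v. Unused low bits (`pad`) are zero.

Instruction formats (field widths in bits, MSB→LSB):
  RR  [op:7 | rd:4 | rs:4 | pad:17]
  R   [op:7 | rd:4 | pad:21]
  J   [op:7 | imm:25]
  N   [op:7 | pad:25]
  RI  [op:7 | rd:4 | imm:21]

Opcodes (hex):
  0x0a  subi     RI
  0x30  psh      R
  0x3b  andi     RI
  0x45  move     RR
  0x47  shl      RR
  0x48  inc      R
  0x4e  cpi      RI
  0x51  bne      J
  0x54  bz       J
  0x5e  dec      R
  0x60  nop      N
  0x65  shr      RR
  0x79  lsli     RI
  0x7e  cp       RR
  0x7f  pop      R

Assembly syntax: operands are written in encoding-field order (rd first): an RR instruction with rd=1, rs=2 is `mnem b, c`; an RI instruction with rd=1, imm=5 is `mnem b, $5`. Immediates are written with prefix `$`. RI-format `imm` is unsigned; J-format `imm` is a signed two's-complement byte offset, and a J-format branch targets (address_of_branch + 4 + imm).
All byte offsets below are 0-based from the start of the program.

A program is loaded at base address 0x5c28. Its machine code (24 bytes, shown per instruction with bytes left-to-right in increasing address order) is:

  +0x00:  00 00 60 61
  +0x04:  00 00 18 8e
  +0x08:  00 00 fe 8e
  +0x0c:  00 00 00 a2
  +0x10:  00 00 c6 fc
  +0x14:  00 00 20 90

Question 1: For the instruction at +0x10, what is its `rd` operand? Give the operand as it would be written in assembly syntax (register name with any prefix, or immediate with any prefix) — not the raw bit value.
[10] 00 00 c6 fc → 0xfcc60000
  op=0xfcc60000>>25=0x7e ⇒ cp (RR)
  rd: (w>>21)&0xf=0x6 → l
  rs: (w>>17)&0xf=0x3 → d

l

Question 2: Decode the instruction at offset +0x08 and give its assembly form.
+0x08: 00 00 fe 8e ⇒ word 0x8efe0000 (little)
  opcode bits[31:25]=0x47: shl/RR
  rd@[24:21]=0x7 ⇒ m
  rs@[20:17]=0xf ⇒ v

shl m, v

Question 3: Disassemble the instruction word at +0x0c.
bne $0

+0x0c: 00 00 00 a2 ⇒ word 0xa2000000 (little)
  top 7b → 0x51 → bne [J]
  [24:0] imm=0 = $0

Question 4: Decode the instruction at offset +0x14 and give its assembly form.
inc b

[14] 00 00 20 90 → 0x90200000
  op=0x90200000>>25=0x48 ⇒ inc (R)
  rd@[24:21]=0x1 ⇒ b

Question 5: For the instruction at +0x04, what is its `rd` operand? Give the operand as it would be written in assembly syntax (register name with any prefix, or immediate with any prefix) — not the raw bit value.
+0x04: 00 00 18 8e ⇒ word 0x8e180000 (little)
  op=0x8e180000>>25=0x47 ⇒ shl (RR)
  rd: (w>>21)&0xf=0x0 → a
  rs: (w>>17)&0xf=0xc → s

a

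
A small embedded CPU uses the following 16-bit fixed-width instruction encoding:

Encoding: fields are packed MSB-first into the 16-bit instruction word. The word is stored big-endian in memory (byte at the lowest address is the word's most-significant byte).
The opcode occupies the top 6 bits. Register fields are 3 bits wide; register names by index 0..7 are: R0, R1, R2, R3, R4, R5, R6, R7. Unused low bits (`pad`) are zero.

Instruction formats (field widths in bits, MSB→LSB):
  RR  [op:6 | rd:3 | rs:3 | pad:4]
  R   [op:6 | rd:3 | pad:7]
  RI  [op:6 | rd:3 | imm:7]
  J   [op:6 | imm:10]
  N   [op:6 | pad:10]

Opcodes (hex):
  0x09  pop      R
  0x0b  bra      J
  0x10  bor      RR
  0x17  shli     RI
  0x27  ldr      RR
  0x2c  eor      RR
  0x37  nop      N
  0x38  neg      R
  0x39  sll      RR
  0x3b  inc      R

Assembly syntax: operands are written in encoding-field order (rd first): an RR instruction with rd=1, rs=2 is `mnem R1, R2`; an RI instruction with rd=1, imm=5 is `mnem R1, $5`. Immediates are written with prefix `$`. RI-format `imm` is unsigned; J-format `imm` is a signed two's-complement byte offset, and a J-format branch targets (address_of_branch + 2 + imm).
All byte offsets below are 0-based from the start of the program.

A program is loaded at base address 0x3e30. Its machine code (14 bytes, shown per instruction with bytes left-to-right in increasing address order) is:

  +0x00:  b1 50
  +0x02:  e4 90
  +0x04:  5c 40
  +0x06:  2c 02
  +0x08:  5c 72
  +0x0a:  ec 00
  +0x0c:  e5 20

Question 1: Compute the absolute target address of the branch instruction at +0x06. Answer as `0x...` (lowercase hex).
0x3e3a

+0x06: 2c 02 ⇒ word 0x2c02 (big)
  top 6b → 0xb → bra [J]
  [9:0] imm=2 = $2
  target = base 0x3e30 + off 0x06 + 2 + imm 2 = 0x3e3a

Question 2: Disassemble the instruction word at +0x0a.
inc R0

@+0a  big-endian(ec 00) = 0xec00
  top 6b → 0x3b → inc [R]
  rd: (w>>7)&0x7=0x0 → R0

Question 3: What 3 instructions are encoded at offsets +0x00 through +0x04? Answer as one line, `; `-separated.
eor R2, R5; sll R1, R1; shli R0, $64

+0x00: b1 50 ⇒ word 0xb150 (big)
  opcode bits[15:10]=0x2c: eor/RR
  rd: (w>>7)&0x7=0x2 → R2
  rs: (w>>4)&0x7=0x5 → R5
+0x02: e4 90 ⇒ word 0xe490 (big)
  opcode bits[15:10]=0x39: sll/RR
  rd: (w>>7)&0x7=0x1 → R1
  rs: (w>>4)&0x7=0x1 → R1
+0x04: 5c 40 ⇒ word 0x5c40 (big)
  opcode bits[15:10]=0x17: shli/RI
  rd: (w>>7)&0x7=0x0 → R0
  imm: (w>>0)&0x7f=0x40 → $64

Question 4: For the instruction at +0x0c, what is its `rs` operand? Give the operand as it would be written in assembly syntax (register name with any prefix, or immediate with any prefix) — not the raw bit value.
R2

[0c] e5 20 → 0xe520
  opcode bits[15:10]=0x39: sll/RR
  rd: (w>>7)&0x7=0x2 → R2
  rs: (w>>4)&0x7=0x2 → R2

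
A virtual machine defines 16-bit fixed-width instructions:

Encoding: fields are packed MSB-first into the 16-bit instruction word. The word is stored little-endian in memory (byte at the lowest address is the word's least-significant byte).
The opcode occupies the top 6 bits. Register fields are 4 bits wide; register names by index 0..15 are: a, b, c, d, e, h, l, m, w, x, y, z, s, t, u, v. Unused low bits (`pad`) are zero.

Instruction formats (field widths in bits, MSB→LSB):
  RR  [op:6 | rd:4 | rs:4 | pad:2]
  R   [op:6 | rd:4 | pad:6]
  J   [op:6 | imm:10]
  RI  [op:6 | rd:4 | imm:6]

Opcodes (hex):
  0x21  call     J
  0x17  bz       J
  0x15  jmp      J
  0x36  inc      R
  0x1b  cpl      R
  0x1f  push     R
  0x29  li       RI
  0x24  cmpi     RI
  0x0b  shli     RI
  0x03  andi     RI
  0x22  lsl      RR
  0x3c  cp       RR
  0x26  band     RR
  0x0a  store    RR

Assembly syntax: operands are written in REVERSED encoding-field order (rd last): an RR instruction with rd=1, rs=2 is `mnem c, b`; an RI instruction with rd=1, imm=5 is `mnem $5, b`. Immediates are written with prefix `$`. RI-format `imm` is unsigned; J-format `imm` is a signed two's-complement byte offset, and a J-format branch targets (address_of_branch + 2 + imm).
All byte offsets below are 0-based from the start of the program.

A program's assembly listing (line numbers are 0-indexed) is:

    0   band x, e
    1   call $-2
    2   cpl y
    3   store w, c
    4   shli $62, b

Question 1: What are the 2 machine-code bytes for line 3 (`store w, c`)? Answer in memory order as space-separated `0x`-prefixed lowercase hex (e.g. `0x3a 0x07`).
line 3 (store): pack op=0xa:6|rd=2:4|rs=8:4|pad=0:2 = 0x28a0; little→ a0 28

0xa0 0x28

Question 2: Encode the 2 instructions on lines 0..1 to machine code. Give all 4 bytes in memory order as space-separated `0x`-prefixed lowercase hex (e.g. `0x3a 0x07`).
0x24 0x99 0xfe 0x87

L0: band op=0x26:6|rd=4:4|rs=9:4|pad=0:2 ⇒ 0x9924 ⇒ little 24 99
L1: call op=0x21:6|imm=-2:10 ⇒ 0x87fe ⇒ little fe 87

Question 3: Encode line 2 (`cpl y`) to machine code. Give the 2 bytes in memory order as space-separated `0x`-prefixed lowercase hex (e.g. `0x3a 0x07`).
0x80 0x6e

L2: cpl op=0x1b:6|rd=10:4|pad=0:6 ⇒ 0x6e80 ⇒ little 80 6e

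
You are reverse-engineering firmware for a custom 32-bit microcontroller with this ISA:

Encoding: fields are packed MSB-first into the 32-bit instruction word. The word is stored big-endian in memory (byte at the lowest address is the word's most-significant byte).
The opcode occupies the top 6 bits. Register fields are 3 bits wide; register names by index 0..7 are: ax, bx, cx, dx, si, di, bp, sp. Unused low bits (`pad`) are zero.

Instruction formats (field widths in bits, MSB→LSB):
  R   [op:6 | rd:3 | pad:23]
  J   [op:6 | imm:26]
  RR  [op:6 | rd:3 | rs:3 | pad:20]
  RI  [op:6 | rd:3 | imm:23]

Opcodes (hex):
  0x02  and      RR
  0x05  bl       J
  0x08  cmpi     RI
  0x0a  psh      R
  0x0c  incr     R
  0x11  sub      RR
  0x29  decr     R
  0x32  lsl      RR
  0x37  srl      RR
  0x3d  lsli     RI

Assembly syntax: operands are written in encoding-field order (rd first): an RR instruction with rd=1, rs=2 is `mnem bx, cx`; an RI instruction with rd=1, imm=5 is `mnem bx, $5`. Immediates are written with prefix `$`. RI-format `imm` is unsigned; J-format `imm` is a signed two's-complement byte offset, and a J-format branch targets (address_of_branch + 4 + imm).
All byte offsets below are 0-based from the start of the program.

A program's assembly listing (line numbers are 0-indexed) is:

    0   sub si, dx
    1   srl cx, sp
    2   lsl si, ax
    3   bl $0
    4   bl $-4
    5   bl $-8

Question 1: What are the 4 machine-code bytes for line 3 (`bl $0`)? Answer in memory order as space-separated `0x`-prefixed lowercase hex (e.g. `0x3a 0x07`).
L3: bl op=0x5:6|imm=0:26 ⇒ 0x14000000 ⇒ big 14 00 00 00

0x14 0x00 0x00 0x00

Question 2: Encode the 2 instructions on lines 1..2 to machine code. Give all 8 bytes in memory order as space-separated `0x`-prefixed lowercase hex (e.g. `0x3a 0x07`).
line 1 (srl): pack op=0x37:6|rd=2:3|rs=7:3|pad=0:20 = 0xdd700000; big→ dd 70 00 00
line 2 (lsl): pack op=0x32:6|rd=4:3|rs=0:3|pad=0:20 = 0xca000000; big→ ca 00 00 00

0xdd 0x70 0x00 0x00 0xca 0x00 0x00 0x00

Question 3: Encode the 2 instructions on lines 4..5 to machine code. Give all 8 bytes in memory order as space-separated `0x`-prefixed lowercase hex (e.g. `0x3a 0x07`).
0x17 0xff 0xff 0xfc 0x17 0xff 0xff 0xf8

4. bl fields op=0x5:6|imm=-4:26 → word 17fffffch → 17 ff ff fc
5. bl fields op=0x5:6|imm=-8:26 → word 17fffff8h → 17 ff ff f8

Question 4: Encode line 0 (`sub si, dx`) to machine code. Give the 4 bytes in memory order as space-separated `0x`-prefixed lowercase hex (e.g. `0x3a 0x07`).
line 0 (sub): pack op=0x11:6|rd=4:3|rs=3:3|pad=0:20 = 0x46300000; big→ 46 30 00 00

0x46 0x30 0x00 0x00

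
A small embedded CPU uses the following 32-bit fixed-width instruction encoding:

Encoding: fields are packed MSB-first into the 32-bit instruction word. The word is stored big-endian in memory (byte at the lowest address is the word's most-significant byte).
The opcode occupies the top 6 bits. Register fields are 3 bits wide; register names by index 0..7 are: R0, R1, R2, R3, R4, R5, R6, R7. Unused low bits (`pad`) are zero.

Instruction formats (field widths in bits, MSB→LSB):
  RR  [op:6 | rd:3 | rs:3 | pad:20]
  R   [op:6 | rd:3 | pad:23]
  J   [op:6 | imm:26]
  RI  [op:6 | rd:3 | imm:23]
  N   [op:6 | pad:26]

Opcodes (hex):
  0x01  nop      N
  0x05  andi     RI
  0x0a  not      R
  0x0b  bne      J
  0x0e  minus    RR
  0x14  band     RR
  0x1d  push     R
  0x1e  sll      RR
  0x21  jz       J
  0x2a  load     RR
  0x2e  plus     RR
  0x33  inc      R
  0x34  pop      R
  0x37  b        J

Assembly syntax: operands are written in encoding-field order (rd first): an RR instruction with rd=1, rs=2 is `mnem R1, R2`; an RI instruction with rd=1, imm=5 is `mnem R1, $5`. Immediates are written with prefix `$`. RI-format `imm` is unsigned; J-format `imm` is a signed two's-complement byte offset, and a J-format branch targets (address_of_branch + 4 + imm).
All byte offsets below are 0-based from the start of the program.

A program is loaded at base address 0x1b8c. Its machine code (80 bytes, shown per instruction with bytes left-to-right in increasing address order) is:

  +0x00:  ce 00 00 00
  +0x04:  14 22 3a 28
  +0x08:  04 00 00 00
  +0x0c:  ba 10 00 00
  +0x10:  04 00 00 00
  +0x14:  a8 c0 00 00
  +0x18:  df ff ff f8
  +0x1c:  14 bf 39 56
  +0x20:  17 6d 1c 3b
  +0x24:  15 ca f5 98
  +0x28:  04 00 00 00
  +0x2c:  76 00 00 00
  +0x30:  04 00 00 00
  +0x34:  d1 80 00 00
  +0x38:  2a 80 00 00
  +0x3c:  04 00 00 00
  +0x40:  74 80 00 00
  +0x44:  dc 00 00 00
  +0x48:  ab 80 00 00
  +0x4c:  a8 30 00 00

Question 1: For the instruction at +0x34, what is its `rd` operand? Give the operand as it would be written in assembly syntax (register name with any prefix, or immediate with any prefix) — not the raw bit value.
R3

off 0x34: read d1 80 00 00 as big → 0xd1800000
  op=0xd1800000>>26=0x34 ⇒ pop (R)
  rd: (w>>23)&0x7=0x3 → R3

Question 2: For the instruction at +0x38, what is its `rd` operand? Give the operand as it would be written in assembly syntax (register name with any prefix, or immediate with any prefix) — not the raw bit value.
@+38  big-endian(2a 80 00 00) = 0x2a800000
  opcode bits[31:26]=0xa: not/R
  rd@[25:23]=0x5 ⇒ R5

R5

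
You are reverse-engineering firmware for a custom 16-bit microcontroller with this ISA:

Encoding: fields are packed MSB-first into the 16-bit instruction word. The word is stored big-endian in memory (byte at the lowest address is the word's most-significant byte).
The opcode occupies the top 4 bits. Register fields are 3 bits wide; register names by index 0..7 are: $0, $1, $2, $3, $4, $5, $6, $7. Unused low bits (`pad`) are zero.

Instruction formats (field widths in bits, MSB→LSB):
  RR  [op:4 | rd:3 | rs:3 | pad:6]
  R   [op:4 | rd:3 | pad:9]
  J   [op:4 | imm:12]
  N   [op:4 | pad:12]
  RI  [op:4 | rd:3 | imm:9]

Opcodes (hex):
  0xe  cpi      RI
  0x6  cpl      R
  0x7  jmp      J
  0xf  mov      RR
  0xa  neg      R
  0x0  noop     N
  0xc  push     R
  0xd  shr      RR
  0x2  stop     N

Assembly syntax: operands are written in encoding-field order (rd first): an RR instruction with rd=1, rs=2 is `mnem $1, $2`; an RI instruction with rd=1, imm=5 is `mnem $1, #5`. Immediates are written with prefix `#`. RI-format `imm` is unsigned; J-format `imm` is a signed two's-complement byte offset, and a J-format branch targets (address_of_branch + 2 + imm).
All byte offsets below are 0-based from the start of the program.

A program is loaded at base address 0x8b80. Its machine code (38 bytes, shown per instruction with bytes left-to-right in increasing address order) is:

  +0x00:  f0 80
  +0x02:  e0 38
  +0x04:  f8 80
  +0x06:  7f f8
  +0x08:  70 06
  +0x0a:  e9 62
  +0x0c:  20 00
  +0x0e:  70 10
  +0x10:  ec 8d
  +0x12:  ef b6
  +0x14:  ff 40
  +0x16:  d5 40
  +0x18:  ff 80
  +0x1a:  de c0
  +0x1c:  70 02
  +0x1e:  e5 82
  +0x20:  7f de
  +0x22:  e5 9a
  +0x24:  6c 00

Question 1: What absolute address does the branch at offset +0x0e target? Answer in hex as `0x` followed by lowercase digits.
off 0x0e: read 70 10 as big → 0x7010
  top 4b → 0x7 → jmp [J]
  imm@[11:0]=0x10 ⇒ #16
  target = base 0x8b80 + off 0x0e + 2 + imm 16 = 0x8ba0

0x8ba0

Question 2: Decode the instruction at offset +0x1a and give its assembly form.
[1a] de c0 → 0xdec0
  top 4b → 0xd → shr [RR]
  [11:9] rd=7 = $7
  [8:6] rs=3 = $3

shr $7, $3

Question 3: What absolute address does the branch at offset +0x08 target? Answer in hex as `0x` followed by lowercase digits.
0x8b90

+0x08: 70 06 ⇒ word 0x7006 (big)
  top 4b → 0x7 → jmp [J]
  [11:0] imm=6 = #6
  target = base 0x8b80 + off 0x08 + 2 + imm 6 = 0x8b90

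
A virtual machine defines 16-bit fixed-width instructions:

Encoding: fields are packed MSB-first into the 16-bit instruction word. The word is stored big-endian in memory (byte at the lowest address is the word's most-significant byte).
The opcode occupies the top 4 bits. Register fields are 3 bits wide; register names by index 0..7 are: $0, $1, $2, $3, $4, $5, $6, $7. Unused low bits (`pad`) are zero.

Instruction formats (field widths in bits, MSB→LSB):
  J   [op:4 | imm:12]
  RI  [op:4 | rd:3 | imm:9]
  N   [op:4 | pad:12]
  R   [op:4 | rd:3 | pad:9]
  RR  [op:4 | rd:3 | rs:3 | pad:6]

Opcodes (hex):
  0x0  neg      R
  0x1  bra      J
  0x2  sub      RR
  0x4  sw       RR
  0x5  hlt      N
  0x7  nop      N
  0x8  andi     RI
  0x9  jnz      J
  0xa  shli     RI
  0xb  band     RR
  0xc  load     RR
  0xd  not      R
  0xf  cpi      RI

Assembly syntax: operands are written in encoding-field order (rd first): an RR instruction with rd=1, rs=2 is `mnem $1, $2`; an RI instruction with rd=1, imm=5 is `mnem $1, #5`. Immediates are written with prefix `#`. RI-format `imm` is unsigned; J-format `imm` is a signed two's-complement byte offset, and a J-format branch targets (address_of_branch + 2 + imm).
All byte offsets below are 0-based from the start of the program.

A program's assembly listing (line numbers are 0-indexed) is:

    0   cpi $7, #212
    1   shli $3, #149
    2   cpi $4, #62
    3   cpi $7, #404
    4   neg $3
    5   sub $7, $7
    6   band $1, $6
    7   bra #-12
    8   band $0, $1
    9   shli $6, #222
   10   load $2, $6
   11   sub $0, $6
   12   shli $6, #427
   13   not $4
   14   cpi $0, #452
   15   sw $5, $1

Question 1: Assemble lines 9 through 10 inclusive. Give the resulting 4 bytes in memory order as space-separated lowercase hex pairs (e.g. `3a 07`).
ac de c5 80

L9: shli op=0xa:4|rd=6:3|imm=222:9 ⇒ 0xacde ⇒ big ac de
L10: load op=0xc:4|rd=2:3|rs=6:3|pad=0:6 ⇒ 0xc580 ⇒ big c5 80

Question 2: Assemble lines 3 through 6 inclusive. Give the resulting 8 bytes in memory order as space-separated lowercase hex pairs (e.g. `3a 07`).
3. cpi fields op=0xf:4|rd=7:3|imm=404:9 → word ff94h → ff 94
4. neg fields op=0x0:4|rd=3:3|pad=0:9 → word 0600h → 06 00
5. sub fields op=0x2:4|rd=7:3|rs=7:3|pad=0:6 → word 2fc0h → 2f c0
6. band fields op=0xb:4|rd=1:3|rs=6:3|pad=0:6 → word b380h → b3 80

ff 94 06 00 2f c0 b3 80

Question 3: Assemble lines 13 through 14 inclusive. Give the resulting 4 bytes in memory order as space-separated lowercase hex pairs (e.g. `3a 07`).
line 13 (not): pack op=0xd:4|rd=4:3|pad=0:9 = 0xd800; big→ d8 00
line 14 (cpi): pack op=0xf:4|rd=0:3|imm=452:9 = 0xf1c4; big→ f1 c4

d8 00 f1 c4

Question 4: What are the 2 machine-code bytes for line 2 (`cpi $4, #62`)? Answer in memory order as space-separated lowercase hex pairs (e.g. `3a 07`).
f8 3e

2. cpi fields op=0xf:4|rd=4:3|imm=62:9 → word f83eh → f8 3e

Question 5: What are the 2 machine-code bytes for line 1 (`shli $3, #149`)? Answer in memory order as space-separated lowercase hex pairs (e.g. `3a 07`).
a6 95

L1: shli op=0xa:4|rd=3:3|imm=149:9 ⇒ 0xa695 ⇒ big a6 95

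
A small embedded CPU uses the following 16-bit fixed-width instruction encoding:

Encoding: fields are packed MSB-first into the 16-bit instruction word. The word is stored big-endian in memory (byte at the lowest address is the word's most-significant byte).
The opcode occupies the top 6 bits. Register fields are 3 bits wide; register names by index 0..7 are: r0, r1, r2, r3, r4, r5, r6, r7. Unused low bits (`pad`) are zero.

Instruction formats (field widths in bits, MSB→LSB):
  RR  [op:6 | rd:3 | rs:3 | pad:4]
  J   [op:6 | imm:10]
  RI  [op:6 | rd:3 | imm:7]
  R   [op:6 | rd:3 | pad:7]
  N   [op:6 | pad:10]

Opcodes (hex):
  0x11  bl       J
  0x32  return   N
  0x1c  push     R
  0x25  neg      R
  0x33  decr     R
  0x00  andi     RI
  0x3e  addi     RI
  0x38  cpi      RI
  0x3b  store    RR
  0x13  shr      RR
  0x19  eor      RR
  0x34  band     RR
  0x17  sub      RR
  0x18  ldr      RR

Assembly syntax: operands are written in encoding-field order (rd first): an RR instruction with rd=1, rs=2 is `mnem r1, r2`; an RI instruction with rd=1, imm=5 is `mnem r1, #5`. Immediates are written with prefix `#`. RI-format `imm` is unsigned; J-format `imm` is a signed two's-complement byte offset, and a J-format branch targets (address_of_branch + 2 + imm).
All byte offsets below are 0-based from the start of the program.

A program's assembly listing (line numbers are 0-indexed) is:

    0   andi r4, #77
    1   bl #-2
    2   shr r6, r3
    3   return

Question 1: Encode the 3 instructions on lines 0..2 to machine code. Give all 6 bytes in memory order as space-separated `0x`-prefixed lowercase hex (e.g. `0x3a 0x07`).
0. andi fields op=0x0:6|rd=4:3|imm=77:7 → word 024dh → 02 4d
1. bl fields op=0x11:6|imm=-2:10 → word 47feh → 47 fe
2. shr fields op=0x13:6|rd=6:3|rs=3:3|pad=0:4 → word 4f30h → 4f 30

0x02 0x4d 0x47 0xfe 0x4f 0x30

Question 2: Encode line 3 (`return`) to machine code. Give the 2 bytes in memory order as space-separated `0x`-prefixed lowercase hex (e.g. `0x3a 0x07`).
L3: return op=0x32:6|pad=0:10 ⇒ 0xc800 ⇒ big c8 00

0xc8 0x00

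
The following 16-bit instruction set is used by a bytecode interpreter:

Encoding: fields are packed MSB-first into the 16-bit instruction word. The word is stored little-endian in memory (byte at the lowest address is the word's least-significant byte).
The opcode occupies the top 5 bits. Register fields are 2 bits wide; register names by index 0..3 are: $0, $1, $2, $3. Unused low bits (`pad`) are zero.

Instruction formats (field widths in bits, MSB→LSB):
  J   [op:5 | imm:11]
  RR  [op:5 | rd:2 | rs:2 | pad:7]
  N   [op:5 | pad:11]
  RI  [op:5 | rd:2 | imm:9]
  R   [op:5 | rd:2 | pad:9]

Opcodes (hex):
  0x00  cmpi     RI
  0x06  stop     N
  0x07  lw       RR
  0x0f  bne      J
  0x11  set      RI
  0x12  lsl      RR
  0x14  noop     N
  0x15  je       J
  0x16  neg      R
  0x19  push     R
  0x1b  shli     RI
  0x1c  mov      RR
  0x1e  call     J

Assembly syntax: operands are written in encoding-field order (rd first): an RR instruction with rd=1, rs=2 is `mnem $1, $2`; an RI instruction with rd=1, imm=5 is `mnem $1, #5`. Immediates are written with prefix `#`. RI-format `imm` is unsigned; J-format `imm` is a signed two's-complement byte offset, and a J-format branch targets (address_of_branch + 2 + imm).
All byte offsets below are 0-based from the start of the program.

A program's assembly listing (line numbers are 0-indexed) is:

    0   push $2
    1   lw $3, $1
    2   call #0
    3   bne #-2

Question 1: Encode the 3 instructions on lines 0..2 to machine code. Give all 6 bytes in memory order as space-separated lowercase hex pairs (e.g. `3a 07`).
00 cc 80 3e 00 f0

L0: push op=0x19:5|rd=2:2|pad=0:9 ⇒ 0xcc00 ⇒ little 00 cc
L1: lw op=0x7:5|rd=3:2|rs=1:2|pad=0:7 ⇒ 0x3e80 ⇒ little 80 3e
L2: call op=0x1e:5|imm=0:11 ⇒ 0xf000 ⇒ little 00 f0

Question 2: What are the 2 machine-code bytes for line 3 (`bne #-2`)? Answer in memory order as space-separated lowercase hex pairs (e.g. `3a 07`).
fe 7f

line 3 (bne): pack op=0xf:5|imm=-2:11 = 0x7ffe; little→ fe 7f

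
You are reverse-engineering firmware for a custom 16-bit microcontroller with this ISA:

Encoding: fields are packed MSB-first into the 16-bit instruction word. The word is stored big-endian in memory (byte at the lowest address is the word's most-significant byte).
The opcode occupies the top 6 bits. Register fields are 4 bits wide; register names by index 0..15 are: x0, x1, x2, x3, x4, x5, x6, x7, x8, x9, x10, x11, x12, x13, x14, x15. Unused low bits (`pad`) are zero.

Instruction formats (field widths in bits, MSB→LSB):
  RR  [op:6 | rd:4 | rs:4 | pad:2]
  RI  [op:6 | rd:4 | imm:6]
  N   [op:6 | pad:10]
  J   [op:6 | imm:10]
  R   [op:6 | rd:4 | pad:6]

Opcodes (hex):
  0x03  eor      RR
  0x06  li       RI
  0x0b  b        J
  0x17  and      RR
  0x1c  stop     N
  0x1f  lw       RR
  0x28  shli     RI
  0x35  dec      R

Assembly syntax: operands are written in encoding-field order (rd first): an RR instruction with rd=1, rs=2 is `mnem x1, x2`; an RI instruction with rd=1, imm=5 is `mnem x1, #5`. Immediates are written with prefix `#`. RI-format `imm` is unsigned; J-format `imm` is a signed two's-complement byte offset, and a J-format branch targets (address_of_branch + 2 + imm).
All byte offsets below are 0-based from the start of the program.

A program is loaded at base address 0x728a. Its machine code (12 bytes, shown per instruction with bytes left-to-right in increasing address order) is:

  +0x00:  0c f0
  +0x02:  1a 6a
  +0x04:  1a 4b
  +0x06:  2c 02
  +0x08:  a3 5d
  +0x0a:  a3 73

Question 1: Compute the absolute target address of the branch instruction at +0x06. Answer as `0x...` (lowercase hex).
+0x06: 2c 02 ⇒ word 0x2c02 (big)
  op=0x2c02>>10=0xb ⇒ b (J)
  [9:0] imm=2 = #2
  target = base 0x728a + off 0x06 + 2 + imm 2 = 0x7294

0x7294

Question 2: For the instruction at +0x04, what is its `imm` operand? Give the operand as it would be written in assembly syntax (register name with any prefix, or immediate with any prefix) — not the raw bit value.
[04] 1a 4b → 0x1a4b
  top 6b → 0x6 → li [RI]
  rd@[9:6]=0x9 ⇒ x9
  imm@[5:0]=0xb ⇒ #11

#11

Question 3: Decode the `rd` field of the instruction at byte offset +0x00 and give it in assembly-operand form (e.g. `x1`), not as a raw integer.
@+00  big-endian(0c f0) = 0x0cf0
  top 6b → 0x3 → eor [RR]
  rd: (w>>6)&0xf=0x3 → x3
  rs: (w>>2)&0xf=0xc → x12

x3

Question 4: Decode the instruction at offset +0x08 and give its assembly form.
[08] a3 5d → 0xa35d
  top 6b → 0x28 → shli [RI]
  [9:6] rd=13 = x13
  [5:0] imm=29 = #29

shli x13, #29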